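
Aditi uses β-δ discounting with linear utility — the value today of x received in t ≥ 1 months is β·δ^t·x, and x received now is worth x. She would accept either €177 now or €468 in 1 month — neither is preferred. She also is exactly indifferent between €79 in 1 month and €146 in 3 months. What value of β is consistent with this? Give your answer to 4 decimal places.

The second indifference involves only future payoffs, so β cancels: β·δ^1·79 = β·δ^3·146, giving δ^2 = 79/146 = 0.54110, so δ = 0.73559.
Substituting δ into 177 = β·δ·468: β = 177/(344.257) ≈ 0.5142.

β ≈ 0.5142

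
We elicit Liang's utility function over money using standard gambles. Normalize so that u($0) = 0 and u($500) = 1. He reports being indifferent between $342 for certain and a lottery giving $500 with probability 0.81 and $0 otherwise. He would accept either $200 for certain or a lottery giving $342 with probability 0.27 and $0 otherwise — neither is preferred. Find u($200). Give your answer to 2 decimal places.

The first gamble pins u($342): it must equal 0.81·1 + 0.19·0 = 0.81.
Then u($200) = 0.27·u($342) + 0.73·u($0) = 0.27·0.81 + 0.73·0.00 = 0.2187.

0.22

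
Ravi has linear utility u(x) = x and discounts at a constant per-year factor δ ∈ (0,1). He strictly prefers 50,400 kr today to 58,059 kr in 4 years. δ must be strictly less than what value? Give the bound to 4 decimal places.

Under u(x) = x this choice says 50400 > δ^4·58059.
So δ^4 < 50400/58059 = 0.86808; taking the 4th root of both positive sides preserves the inequality.
δ < (50400/58059)^(1/4) ≈ 0.9653.

δ < 0.9653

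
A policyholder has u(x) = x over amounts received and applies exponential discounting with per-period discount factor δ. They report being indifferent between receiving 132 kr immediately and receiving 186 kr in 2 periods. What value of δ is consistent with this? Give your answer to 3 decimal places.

δ ≈ 0.842

Indifference means u(132) = δ^2 · u(186), so δ^2 = u(132)/u(186).
With u(x) = x: δ^2 = 132/186 = 0.70968.
Hence δ = (0.70968)^(1/2) = 0.84242.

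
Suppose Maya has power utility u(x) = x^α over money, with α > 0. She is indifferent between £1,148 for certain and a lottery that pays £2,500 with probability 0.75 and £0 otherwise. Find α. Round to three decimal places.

Since u(0) = 0, the lottery's EU is 0.75·2500^α.
Setting u(1148) equal to that: 1148^α = 0.75·2500^α ⇒ (1148/2500)^α = 0.75.
Taking logs: α·ln(1148/2500) = ln(0.75), so α = -0.287682 / -0.778269 ≈ 0.370.

α ≈ 0.370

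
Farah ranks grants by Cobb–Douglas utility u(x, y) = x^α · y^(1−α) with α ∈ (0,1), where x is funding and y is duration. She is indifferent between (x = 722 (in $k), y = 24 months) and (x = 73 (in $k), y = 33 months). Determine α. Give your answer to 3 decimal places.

α ≈ 0.122

Indifference: 722^α · 24^(1−α) = 73^α · 33^(1−α).
Taking logs: α·ln 722 + (1−α)·ln 24 = α·ln 73 + (1−α)·ln 33, i.e. α·2.291566 = (1−α)·0.318454.
Thus α·(2.610020) = 0.318454, so α = 0.318454/2.610020 ≈ 0.122.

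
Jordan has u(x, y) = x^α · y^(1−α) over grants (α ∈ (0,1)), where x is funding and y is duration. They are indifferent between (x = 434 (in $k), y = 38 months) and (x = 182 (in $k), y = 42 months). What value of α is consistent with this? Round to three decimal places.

α ≈ 0.103

The Cobb–Douglas utilities coincide, so 434^α·38^(1−α) = 182^α·42^(1−α).
Taking logs: α·ln 434 + (1−α)·ln 38 = α·ln 182 + (1−α)·ln 42, i.e. α·0.869038 = (1−α)·0.100083.
So α/(1−α) = (0.100083)/(0.869038) = 0.115165, and α = 0.115165/1.115165 ≈ 0.103.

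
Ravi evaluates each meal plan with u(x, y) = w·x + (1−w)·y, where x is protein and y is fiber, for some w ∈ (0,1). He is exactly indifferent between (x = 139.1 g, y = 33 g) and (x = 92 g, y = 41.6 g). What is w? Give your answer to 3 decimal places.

w = 0.154

u(139.1,33) = u(92,41.6) means w·139.1 + (1−w)·33 = w·92 + (1−w)·41.6.
Rearranging, 47.1·w − 8.6·(1−w) = 0.
So w/(1−w) = 8.6/47.1 = 0.1826, giving w = 8.6/(47.1+8.6) = 0.154.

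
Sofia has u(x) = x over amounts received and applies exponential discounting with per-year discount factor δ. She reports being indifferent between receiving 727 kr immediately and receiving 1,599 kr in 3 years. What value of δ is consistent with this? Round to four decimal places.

δ ≈ 0.7689

Equating discounted utilities: u(727) = δ^3·u(1599) ⇒ δ^3 = u(727)/u(1599).
With u(x) = x: δ^3 = 727/1599 = 0.45466.
Hence δ = (0.45466)^(1/3) = 0.768945.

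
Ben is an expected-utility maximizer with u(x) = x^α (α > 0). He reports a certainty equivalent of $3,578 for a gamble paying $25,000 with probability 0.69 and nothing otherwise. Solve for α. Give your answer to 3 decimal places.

α ≈ 0.191

Since u(0) = 0, the lottery's EU is 0.69·25000^α.
Indifference: 3578^α = 0.69·25000^α, so (3578/25000)^α = 0.69.
Taking logs: α·ln(3578/25000) = ln(0.69), so α = -0.371064 / -1.944072 ≈ 0.191.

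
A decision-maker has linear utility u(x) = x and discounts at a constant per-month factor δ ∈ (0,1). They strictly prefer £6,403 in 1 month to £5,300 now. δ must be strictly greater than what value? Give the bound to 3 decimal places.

The preference means 5300 < δ·6403.
Dividing through by 6403 gives δ > 0.82774.

δ > 0.828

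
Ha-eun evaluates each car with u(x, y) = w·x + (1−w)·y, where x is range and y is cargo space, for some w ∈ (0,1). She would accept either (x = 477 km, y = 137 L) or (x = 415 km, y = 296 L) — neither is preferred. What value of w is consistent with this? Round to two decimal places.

w = 0.72

Equating utilities: w·477 + (1−w)·137 = w·415 + (1−w)·296.
w·(477−415) = (1−w)·(296−137), i.e. w·62 = (1−w)·159.
Hence w = 159/(62+159) = 159/221 = 0.72.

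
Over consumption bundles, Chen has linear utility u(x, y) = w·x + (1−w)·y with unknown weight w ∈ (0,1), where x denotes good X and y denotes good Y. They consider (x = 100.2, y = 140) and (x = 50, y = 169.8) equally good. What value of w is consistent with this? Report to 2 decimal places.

Indifference: w·100.2 + (1−w)·140 = w·50 + (1−w)·169.8.
w·(100.2−50) = (1−w)·(169.8−140), i.e. w·50.2 = (1−w)·29.8.
So w/(1−w) = 29.8/50.2 = 0.5936, giving w = 29.8/(50.2+29.8) = 0.37.

w = 0.37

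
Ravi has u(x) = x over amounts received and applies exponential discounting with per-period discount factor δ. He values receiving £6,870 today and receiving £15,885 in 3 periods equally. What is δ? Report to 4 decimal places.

Indifference means u(6870) = δ^3 · u(15885), so δ^3 = u(6870)/u(15885).
With u(x) = x: δ^3 = 6870/15885 = 0.43248.
Taking the cube root: δ = 0.43248^(1/3) ≈ 0.7562.

δ ≈ 0.7562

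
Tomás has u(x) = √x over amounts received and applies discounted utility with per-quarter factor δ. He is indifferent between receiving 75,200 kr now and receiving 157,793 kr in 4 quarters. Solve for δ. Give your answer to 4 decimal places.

Equating discounted utilities: u(75200) = δ^4·u(157793) ⇒ δ^4 = u(75200)/u(157793).
Since u(x) = √x, δ^4 = √(75200/157793) = 0.69034.
So δ = 0.69034^(1/4) ≈ 0.9115.

δ ≈ 0.9115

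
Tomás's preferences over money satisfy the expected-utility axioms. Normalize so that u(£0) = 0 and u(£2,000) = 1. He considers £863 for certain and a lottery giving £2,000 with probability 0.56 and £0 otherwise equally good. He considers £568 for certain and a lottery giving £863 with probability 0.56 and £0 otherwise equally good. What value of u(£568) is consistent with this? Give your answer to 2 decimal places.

0.31

The first gamble pins u(£863): it must equal 0.56·1 + 0.44·0 = 0.56.
Chaining: u(£568) = 0.56·0.56 + 0.44·0.00 = 0.3136.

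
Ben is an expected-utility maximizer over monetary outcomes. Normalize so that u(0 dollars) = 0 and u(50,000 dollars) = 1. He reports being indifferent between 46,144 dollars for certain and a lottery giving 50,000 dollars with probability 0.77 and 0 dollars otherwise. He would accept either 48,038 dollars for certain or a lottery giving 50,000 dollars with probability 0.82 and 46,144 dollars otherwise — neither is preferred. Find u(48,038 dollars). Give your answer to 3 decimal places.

0.959

First, u(46,144 dollars) = 0.77·u(50,000 dollars) + 0.23·u(0 dollars) = 0.77.
Chaining: u(48,038 dollars) = 0.82·1.00 + 0.18·0.77 = 0.9586.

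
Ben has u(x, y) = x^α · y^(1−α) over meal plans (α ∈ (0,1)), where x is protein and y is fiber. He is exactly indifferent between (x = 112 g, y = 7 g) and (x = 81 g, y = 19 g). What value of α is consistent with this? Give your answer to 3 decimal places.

Indifference: 112^α · 7^(1−α) = 81^α · 19^(1−α).
(112/81)^α = (19/7)^(1−α); take logs: α·ln(112/81) = (1−α)·ln(19/7), i.e. α·0.324050 = (1−α)·0.998529.
Thus α·(1.322579) = 0.998529, so α = 0.998529/1.322579 ≈ 0.755.

α ≈ 0.755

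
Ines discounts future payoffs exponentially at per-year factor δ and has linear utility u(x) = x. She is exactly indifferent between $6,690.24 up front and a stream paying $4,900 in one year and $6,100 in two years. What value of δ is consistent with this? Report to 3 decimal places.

δ ≈ 0.720

The stream is worth 4900δ + 6100δ² today, so 4900δ + 6100δ² = 6690.24.
Rearranged: 6100δ² + 4900δ − 6690.24 = 0.
By the quadratic formula (taking the positive root), δ = (−4900 + √187251856.00) / 12200 ≈ 0.720.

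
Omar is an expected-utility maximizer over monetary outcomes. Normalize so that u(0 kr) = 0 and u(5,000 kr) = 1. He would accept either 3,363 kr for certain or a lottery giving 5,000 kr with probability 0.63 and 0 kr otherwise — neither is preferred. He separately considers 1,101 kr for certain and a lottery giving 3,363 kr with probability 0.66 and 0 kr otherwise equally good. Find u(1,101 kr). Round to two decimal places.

0.42

First, u(3,363 kr) = 0.63·u(5,000 kr) + 0.37·u(0 kr) = 0.63.
Then u(1,101 kr) = 0.66·u(3,363 kr) + 0.34·u(0 kr) = 0.66·0.63 + 0.34·0.00 = 0.4158.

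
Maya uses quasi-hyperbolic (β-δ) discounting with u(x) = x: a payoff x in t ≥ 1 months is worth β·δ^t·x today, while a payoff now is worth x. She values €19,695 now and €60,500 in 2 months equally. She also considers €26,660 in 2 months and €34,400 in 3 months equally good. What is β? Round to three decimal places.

β ≈ 0.542

The second indifference involves only future payoffs, so β cancels: β·δ^2·26660 = β·δ^3·34400, giving δ = 26660/34400 = 0.77500.
The first indifference: 19695 = β·δ^2·60500, so β = 19695/(δ^2·60500) = 19695/(0.60063·60500) ≈ 0.542.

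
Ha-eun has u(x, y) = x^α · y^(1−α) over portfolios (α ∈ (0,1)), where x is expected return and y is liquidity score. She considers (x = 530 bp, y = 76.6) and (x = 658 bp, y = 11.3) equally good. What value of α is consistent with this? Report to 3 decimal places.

Indifference: 530^α · 76.6^(1−α) = 658^α · 11.3^(1−α).
Rearrange to (530/658)^α = (11.3/76.6)^(1−α) and take logs: α·-0.216328 = (1−α)·-1.913794.
Thus α·(-2.130122) = -1.913794, so α = -1.913794/-2.130122 ≈ 0.898.

α ≈ 0.898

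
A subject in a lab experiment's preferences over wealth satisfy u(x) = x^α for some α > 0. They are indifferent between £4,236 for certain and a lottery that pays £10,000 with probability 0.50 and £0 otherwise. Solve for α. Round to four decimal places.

Since u(0) = 0, the lottery's EU is 0.50·10000^α.
Setting u(4236) equal to that: 4236^α = 0.50·10000^α ⇒ (4236/10000)^α = 0.50.
Taking logs: α·ln(4236/10000) = ln(0.50), so α = -0.6931472 / -0.8589657 ≈ 0.8070.

α ≈ 0.8070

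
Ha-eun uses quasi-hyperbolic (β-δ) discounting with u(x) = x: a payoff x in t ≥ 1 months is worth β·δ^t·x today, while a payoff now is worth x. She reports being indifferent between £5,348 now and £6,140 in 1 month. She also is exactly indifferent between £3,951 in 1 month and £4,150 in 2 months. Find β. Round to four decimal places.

From the later pair, β·δ^1·3951 = β·δ^2·4150; dividing through, δ = 3951/4150 = 0.95205.
The first indifference: 5348 = β·δ·6140, so β = 5348/(δ·6140) = 5348/(0.95205·6140) ≈ 0.9149.

β ≈ 0.9149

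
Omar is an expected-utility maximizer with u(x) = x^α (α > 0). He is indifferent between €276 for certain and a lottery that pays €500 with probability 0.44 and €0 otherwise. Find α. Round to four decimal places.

α ≈ 1.3816

EU(lottery) = 0.44·500^α + 0.56·0 = 0.44·500^α.
Indifference: 276^α = 0.44·500^α, so (276/500)^α = 0.44.
Taking logs: α·ln(276/500) = ln(0.44), so α = -0.8209806 / -0.5942072 ≈ 1.3816.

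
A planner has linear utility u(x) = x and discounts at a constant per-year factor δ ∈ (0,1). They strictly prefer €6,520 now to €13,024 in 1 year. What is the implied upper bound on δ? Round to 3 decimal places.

δ < 0.501

The preference means 6520 > δ·13024.
So δ < 6520/13024 = 0.50061.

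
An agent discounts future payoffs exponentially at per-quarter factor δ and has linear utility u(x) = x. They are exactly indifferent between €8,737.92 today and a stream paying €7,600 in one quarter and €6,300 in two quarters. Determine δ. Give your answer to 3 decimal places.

Present value of the stream is 7600·δ + 6300·δ². Indifference gives 7600δ + 6300δ² = 8737.92.
Rearranged: 6300δ² + 7600δ − 8737.92 = 0.
The positive root is δ = [−7600 + √(7600² + 4·6300·8737.92)] / (2·6300) = (−7600 + 16672.000)/12600 ≈ 0.720.

δ ≈ 0.720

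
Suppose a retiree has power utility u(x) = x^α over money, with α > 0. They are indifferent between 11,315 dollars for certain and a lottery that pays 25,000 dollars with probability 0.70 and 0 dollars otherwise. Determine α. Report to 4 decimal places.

α ≈ 0.4499

The lottery's expected utility is 0.70·u(25000) + 0.30·u(0) = 0.70·25000^α (since u(0) = 0 for α > 0).
Setting u(11315) equal to that: 11315^α = 0.70·25000^α ⇒ (11315/25000)^α = 0.70.
Taking logs: α·ln(11315/25000) = ln(0.70), so α = -0.3566749 / -0.7927465 ≈ 0.4499.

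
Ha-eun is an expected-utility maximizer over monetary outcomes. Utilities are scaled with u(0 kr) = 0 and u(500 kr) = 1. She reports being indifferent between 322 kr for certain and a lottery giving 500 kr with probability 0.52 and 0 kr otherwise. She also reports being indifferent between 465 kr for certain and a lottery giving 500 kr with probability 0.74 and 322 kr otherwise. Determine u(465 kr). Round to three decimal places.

0.875

First, u(322 kr) = 0.52·u(500 kr) + 0.48·u(0 kr) = 0.52.
The second indifference gives u(465 kr) = 0.74·u(500 kr) + 0.26·u(322 kr) = 0.74·1.00 + 0.26·0.52 = 0.8752.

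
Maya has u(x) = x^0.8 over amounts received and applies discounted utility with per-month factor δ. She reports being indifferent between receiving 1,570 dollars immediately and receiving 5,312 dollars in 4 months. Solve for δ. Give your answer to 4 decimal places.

δ ≈ 0.7837

The payoff in 4 months is discounted by δ^4, so u(1570) = δ^4·u(5312) and δ^4 = u(1570)/u(5312).
With u(x) = x^0.8: δ^4 = 1570^0.8/5312^0.8 = (1570/5312)^0.8 = 0.37715.
So δ = 0.37715^(1/4) ≈ 0.7837.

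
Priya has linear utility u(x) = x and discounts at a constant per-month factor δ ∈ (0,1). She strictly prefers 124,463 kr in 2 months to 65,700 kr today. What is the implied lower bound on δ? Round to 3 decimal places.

The preference means 65700 < δ^2·124463.
Dividing by 124463: δ^2 > 0.52787. Both sides are positive, so the square root keeps the direction.
δ > 0.52787^(1/2) = 0.727.

δ > 0.727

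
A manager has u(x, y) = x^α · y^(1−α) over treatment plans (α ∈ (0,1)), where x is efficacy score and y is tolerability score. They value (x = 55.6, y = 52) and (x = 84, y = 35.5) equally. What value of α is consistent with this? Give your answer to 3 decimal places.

α ≈ 0.481

Set the two utilities equal: 55.6^α·52^(1−α) = 84^α·35.5^(1−α).
(55.6/84)^α = (35.5/52)^(1−α); take logs: α·ln(55.6/84) = (1−α)·ln(35.5/52), i.e. α·-0.412634 = (1−α)·-0.381711.
Thus α·(-0.794345) = -0.381711, so α = -0.381711/-0.794345 ≈ 0.481.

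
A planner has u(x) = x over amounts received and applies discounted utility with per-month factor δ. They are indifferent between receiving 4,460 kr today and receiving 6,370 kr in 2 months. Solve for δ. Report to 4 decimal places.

The payoff in 2 months is discounted by δ^2, so u(4460) = δ^2·u(6370) and δ^2 = u(4460)/u(6370).
With u(x) = x: δ^2 = 4460/6370 = 0.70016.
Taking the square root: δ = 0.70016^(1/2) ≈ 0.8368.

δ ≈ 0.8368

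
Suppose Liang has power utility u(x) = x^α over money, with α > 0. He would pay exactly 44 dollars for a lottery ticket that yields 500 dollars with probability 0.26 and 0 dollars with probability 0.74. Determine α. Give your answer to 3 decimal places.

The lottery's expected utility is 0.26·u(500) + 0.74·u(0) = 0.26·500^α (since u(0) = 0 for α > 0).
Setting u(44) equal to that: 44^α = 0.26·500^α ⇒ (44/500)^α = 0.26.
α = ln(0.26) / ln(44/500) = -1.347074/-2.430418 ≈ 0.554.

α ≈ 0.554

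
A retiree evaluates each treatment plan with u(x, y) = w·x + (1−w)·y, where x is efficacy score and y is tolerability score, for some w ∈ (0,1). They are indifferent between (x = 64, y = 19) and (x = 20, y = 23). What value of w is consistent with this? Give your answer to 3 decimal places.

Equating utilities: w·64 + (1−w)·19 = w·20 + (1−w)·23.
Rearranging, 44·w − 4·(1−w) = 0.
Hence w = 4/(44+4) = 4/48 = 0.083.

w = 0.083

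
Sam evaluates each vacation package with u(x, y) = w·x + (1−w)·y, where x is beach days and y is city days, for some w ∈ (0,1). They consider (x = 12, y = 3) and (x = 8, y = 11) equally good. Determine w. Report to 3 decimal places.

u(12,3) = u(8,11) means w·12 + (1−w)·3 = w·8 + (1−w)·11.
Rearranging, 4·w − 8·(1−w) = 0.
So w/(1−w) = 8/4 = 2.0000, giving w = 8/(4+8) = 0.667.

w = 0.667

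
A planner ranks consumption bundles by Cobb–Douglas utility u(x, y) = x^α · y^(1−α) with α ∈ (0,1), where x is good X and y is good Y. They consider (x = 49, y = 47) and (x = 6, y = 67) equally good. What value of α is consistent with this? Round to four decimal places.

Set the two utilities equal: 49^α·47^(1−α) = 6^α·67^(1−α).
(49/6)^α = (67/47)^(1−α); take logs: α·ln(49/6) = (1−α)·ln(67/47), i.e. α·2.1000608 = (1−α)·0.3545450.
With A = 2.1000608 and B = 0.3545450: α·A = (1−α)·B, so α = B/(A+B) = 0.3545450/2.4546058 ≈ 0.1444.

α ≈ 0.1444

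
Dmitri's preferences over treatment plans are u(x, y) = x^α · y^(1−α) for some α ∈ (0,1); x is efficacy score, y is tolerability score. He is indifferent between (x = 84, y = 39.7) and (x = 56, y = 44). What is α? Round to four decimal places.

α ≈ 0.2023

The Cobb–Douglas utilities coincide, so 84^α·39.7^(1−α) = 56^α·44^(1−α).
(84/56)^α = (44/39.7)^(1−α); take logs: α·ln(84/56) = (1−α)·ln(44/39.7), i.e. α·0.4054651 = (1−α)·0.1028384.
Thus α·(0.5083035) = 0.1028384, so α = 0.1028384/0.5083035 ≈ 0.2023.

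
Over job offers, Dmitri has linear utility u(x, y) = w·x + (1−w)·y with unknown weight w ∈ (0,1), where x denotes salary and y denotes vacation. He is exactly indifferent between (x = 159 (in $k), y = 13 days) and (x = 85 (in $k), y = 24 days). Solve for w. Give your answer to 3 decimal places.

w = 0.129

Equating utilities: w·159 + (1−w)·13 = w·85 + (1−w)·24.
Rearranging, 74·w − 11·(1−w) = 0.
Hence w = 11/(74+11) = 11/85 = 0.129.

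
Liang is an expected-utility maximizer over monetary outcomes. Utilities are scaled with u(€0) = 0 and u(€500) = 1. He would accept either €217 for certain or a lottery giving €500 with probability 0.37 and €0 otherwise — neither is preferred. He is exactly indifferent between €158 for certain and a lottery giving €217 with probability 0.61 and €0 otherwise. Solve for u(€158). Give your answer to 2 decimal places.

First, u(€217) = 0.37·u(€500) + 0.63·u(€0) = 0.37.
Chaining: u(€158) = 0.61·0.37 + 0.39·0.00 = 0.2257.

0.23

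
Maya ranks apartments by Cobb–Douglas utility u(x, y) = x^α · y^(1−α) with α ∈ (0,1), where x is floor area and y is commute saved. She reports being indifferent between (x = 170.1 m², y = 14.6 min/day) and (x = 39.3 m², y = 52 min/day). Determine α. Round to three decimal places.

α ≈ 0.464

The Cobb–Douglas utilities coincide, so 170.1^α·14.6^(1−α) = 39.3^α·52^(1−α).
Taking logs: α·ln 170.1 + (1−α)·ln 14.6 = α·ln 39.3 + (1−α)·ln 52, i.e. α·1.465162 = (1−α)·1.270222.
With A = 1.465162 and B = 1.270222: α·A = (1−α)·B, so α = B/(A+B) = 1.270222/2.735384 ≈ 0.464.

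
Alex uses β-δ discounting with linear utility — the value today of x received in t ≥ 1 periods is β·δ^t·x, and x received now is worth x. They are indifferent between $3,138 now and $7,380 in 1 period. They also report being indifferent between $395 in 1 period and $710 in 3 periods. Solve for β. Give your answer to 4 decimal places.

β ≈ 0.5701

From the later pair, β·δ^1·395 = β·δ^3·710; dividing through, δ^2 = 395/710 = 0.55634, so δ = 0.74588.
Now use the now-vs-future pair: 3138 = β·δ·7380 gives β = 3138/(0.74588·7380) ≈ 0.5701.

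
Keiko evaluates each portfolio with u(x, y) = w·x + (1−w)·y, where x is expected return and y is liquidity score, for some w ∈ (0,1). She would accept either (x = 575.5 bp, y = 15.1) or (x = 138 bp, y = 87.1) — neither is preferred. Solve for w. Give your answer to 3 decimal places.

Equating utilities: w·575.5 + (1−w)·15.1 = w·138 + (1−w)·87.1.
Rearranging, 437.5·w − 72·(1−w) = 0.
So w/(1−w) = 72/437.5 = 0.1646, giving w = 72/(437.5+72) = 0.141.

w = 0.141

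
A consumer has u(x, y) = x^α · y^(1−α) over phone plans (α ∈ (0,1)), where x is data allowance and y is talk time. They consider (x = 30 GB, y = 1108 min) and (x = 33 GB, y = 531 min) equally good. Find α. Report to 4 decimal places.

Indifference: 30^α · 1108^(1−α) = 33^α · 531^(1−α).
Rearrange to (30/33)^α = (531/1108)^(1−α) and take logs: α·-0.0953102 = (1−α)·-0.7355498.
With A = -0.0953102 and B = -0.7355498: α·A = (1−α)·B, so α = B/(A+B) = -0.7355498/-0.8308600 ≈ 0.8853.

α ≈ 0.8853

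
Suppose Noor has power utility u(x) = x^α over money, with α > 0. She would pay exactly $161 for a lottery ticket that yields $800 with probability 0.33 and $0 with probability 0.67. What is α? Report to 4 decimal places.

α ≈ 0.6915

EU(lottery) = 0.33·800^α + 0.67·0 = 0.33·800^α.
Equating: 161^α = 0.33·800^α, i.e. 0.2013^α = 0.33.
Take logs: α = ln 0.33 / ln(161/800) ≈ 0.691528.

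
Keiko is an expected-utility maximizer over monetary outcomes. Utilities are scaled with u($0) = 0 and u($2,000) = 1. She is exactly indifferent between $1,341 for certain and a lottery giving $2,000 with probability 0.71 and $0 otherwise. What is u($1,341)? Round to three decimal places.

u($1,341) equals the lottery's expected utility: 0.71·1 + 0.29·0 = 0.71.

0.710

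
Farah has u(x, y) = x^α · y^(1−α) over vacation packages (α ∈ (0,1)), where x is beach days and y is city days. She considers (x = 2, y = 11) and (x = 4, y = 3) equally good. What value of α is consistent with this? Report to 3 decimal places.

Indifference: 2^α · 11^(1−α) = 4^α · 3^(1−α).
Taking logs: α·ln 2 + (1−α)·ln 11 = α·ln 4 + (1−α)·ln 3, i.e. α·-0.693147 = (1−α)·-1.299283.
So α/(1−α) = (-1.299283)/(-0.693147) = 1.874470, and α = 1.874470/2.874470 ≈ 0.652.

α ≈ 0.652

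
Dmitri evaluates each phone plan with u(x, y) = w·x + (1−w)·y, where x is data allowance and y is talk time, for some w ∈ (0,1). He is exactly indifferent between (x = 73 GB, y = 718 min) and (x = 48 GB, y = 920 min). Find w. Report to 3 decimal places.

w = 0.890

Indifference: w·73 + (1−w)·718 = w·48 + (1−w)·920.
Rearranging, 25·w − 202·(1−w) = 0.
The marginal rate of substitution is 202/25, so w = 202/(25+202) = 0.890.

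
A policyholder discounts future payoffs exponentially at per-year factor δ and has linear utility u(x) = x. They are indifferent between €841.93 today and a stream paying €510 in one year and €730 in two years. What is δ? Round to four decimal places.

δ ≈ 0.7800

The stream is worth 510δ + 730δ² today, so 510δ + 730δ² = 841.93.
That is, 730δ² + 510δ − 841.93 = 0, a quadratic in δ.
The positive root is δ = [−510 + √(510² + 4·730·841.93)] / (2·730) = (−510 + 1648.798)/1460 ≈ 0.7800.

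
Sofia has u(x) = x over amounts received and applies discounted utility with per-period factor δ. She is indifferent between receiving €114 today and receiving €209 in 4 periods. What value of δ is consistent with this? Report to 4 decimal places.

δ ≈ 0.8594

Equating discounted utilities: u(114) = δ^4·u(209) ⇒ δ^4 = u(114)/u(209).
With u(x) = x: δ^4 = 114/209 = 0.54545.
Hence δ = (0.54545)^(1/4) = 0.859389.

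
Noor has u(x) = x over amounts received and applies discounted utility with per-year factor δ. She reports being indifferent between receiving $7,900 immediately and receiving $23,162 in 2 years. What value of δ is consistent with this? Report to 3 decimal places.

δ ≈ 0.584

The payoff in 2 years is discounted by δ^2, so u(7900) = δ^2·u(23162) and δ^2 = u(7900)/u(23162).
With u(x) = x: δ^2 = 7900/23162 = 0.34108.
Hence δ = (0.34108)^(1/2) = 0.58402.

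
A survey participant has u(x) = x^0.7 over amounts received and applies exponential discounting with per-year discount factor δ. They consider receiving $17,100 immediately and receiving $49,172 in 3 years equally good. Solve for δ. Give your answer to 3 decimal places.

Equating discounted utilities: u(17100) = δ^3·u(49172) ⇒ δ^3 = u(17100)/u(49172).
With u(x) = x^0.7: δ^3 = 17100^0.7/49172^0.7 = (17100/49172)^0.7 = 0.47741.
Hence δ = (0.47741)^(1/3) = 0.78156.

δ ≈ 0.782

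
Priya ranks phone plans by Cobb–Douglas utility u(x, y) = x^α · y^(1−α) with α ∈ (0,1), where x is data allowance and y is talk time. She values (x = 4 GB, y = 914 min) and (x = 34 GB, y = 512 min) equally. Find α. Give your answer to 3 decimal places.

The Cobb–Douglas utilities coincide, so 4^α·914^(1−α) = 34^α·512^(1−α).
(4/34)^α = (512/914)^(1−α); take logs: α·ln(4/34) = (1−α)·ln(512/914), i.e. α·-2.140066 = (1−α)·-0.579506.
So α/(1−α) = (-0.579506)/(-2.140066) = 0.270789, and α = 0.270789/1.270789 ≈ 0.213.

α ≈ 0.213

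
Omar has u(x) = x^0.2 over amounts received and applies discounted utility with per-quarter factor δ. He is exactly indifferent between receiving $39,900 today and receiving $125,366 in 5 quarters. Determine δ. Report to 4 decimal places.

δ ≈ 0.9552

Equating discounted utilities: u(39900) = δ^5·u(125366) ⇒ δ^5 = u(39900)/u(125366).
With u(x) = x^0.2: δ^5 = 39900^0.2/125366^0.2 = (39900/125366)^0.2 = 0.79535.
Hence δ = (0.79535)^(1/5) = 0.955238.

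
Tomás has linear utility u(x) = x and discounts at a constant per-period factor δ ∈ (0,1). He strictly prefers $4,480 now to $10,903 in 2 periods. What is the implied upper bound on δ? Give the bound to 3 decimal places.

δ < 0.641

The preference means 4480 > δ^2·10903.
Hence δ^2 < 4480/10903 = 0.41090, and x ↦ x^(1/2) is increasing on (0,∞).
δ < 0.41090^(1/2) = 0.641.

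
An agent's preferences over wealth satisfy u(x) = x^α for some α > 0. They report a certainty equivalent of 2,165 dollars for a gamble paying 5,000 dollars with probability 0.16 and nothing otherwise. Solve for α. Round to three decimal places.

EU(lottery) = 0.16·5000^α + 0.84·0 = 0.16·5000^α.
Equating: 2165^α = 0.16·5000^α, i.e. 0.4330^α = 0.16.
α = ln(0.16) / ln(2165/5000) = -1.832581/-0.837018 ≈ 2.189.

α ≈ 2.189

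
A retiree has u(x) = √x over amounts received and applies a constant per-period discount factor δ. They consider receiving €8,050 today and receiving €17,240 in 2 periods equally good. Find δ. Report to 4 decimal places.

Indifference means u(8050) = δ^2 · u(17240), so δ^2 = u(8050)/u(17240).
Since u(x) = √x, δ^2 = √(8050/17240) = 0.68333.
Hence δ = (0.68333)^(1/2) = 0.826637.

δ ≈ 0.8266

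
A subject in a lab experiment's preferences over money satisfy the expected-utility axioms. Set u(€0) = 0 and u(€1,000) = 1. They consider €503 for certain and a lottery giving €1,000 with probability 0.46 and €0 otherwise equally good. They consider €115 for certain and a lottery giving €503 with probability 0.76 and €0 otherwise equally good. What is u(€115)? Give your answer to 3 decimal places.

0.350

The first gamble pins u(€503): it must equal 0.46·1 + 0.54·0 = 0.46.
The second indifference gives u(€115) = 0.76·u(€503) + 0.24·u(€0) = 0.76·0.46 + 0.24·0.00 = 0.3496.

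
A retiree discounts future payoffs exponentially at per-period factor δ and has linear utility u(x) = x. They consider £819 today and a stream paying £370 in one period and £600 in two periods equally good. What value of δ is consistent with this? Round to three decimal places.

δ ≈ 0.900

Present value of the stream is 370·δ + 600·δ². Indifference gives 370δ + 600δ² = 819.
That is, 600δ² + 370δ − 819 = 0, a quadratic in δ.
The positive root is δ = [−370 + √(370² + 4·600·819)] / (2·600) = (−370 + 1450.000)/1200 ≈ 0.900.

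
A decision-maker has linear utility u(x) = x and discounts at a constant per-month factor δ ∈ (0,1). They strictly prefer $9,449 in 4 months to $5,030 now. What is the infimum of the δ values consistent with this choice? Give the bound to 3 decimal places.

Comparing present values: 5030 < δ^4·9449.
Dividing by 9449: δ^4 > 0.53233. Both sides are positive, so the 4th root keeps the direction.
δ > (5030/9449)^(1/4) ≈ 0.854.

δ > 0.854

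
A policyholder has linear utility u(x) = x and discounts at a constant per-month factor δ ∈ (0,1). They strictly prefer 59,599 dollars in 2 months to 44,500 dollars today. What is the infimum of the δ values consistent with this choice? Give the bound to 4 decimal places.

δ > 0.8641

Under u(x) = x this choice says 44500 < δ^2·59599.
Dividing by 59599: δ^2 > 0.74666. Both sides are positive, so the square root keeps the direction.
δ > 0.74666^(1/2) = 0.8641.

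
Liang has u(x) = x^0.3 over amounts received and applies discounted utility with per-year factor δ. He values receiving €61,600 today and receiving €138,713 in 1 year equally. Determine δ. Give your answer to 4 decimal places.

Equating discounted utilities: u(61600) = δ·u(138713) ⇒ δ = u(61600)/u(138713).
Since u(x) = x^0.3, δ = (61600/138713)^0.3 = 0.44408^0.3 = 0.78386.

δ ≈ 0.7839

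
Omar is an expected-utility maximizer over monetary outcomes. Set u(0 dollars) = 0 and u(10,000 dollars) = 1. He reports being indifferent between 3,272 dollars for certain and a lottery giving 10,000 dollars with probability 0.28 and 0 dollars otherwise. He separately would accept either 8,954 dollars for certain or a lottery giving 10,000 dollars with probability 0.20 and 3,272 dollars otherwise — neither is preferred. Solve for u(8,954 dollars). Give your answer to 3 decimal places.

0.424

First, u(3,272 dollars) = 0.28·u(10,000 dollars) + 0.72·u(0 dollars) = 0.28.
The second indifference gives u(8,954 dollars) = 0.20·u(10,000 dollars) + 0.80·u(3,272 dollars) = 0.20·1.00 + 0.80·0.28 = 0.4240.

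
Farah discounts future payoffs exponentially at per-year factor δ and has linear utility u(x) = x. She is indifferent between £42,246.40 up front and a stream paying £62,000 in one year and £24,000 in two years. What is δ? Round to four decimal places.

δ ≈ 0.5600

The stream is worth 62000δ + 24000δ² today, so 62000δ + 24000δ² = 42246.40.
Rearranged: 24000δ² + 62000δ − 42246.40 = 0.
By the quadratic formula (taking the positive root), δ = (−62000 + √7899654400.00) / 48000 ≈ 0.5600.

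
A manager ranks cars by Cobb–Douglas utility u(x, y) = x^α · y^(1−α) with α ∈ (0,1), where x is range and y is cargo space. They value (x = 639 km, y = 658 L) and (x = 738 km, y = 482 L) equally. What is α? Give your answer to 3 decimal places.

The Cobb–Douglas utilities coincide, so 639^α·658^(1−α) = 738^α·482^(1−α).
Taking logs: α·ln 639 + (1−α)·ln 658 = α·ln 738 + (1−α)·ln 482, i.e. α·-0.144039 = (1−α)·-0.311261.
With A = -0.144039 and B = -0.311261: α·A = (1−α)·B, so α = B/(A+B) = -0.311261/-0.455300 ≈ 0.684.

α ≈ 0.684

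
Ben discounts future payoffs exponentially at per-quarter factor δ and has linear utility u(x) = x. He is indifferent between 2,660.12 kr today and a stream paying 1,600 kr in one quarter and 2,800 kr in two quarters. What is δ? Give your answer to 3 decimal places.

Equating present values: 2660.12 = 1600δ + 2800δ².
That is, 2800δ² + 1600δ − 2660.12 = 0, a quadratic in δ.
By the quadratic formula (taking the positive root), δ = (−1600 + √32353344.00) / 5600 ≈ 0.730.

δ ≈ 0.730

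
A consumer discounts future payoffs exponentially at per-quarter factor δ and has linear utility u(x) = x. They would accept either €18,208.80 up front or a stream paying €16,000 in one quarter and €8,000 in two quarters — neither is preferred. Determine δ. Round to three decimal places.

Present value of the stream is 16000·δ + 8000·δ². Indifference gives 16000δ + 8000δ² = 18208.80.
So 8000δ² + 16000δ − 18208.80 = 0.
δ = (−16000 + √(16000² + 4·8000·18208.80)) / (2·8000) = (−16000 + √838681600.00) / 16000 ≈ 0.810.

δ ≈ 0.810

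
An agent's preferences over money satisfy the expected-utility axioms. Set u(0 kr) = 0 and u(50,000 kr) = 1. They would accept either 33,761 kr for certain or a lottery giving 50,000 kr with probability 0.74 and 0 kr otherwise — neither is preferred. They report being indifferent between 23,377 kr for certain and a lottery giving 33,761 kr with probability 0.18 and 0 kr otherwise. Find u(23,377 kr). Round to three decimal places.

0.133

First, u(33,761 kr) = 0.74·u(50,000 kr) + 0.26·u(0 kr) = 0.74.
The second indifference gives u(23,377 kr) = 0.18·u(33,761 kr) + 0.82·u(0 kr) = 0.18·0.74 + 0.82·0.00 = 0.1332.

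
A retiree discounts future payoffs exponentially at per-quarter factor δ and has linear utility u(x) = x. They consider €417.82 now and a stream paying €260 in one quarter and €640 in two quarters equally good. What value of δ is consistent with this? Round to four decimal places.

Present value of the stream is 260·δ + 640·δ². Indifference gives 260δ + 640δ² = 417.82.
That is, 640δ² + 260δ − 417.82 = 0, a quadratic in δ.
By the quadratic formula (taking the positive root), δ = (−260 + √1137219.20) / 1280 ≈ 0.6300.

δ ≈ 0.6300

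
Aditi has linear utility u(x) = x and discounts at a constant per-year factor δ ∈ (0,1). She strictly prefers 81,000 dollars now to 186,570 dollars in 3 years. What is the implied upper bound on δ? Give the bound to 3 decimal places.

Comparing present values: 81000 > δ^3·186570.
Hence δ^3 < 81000/186570 = 0.43415, and x ↦ x^(1/3) is increasing on (0,∞).
δ < (81000/186570)^(1/3) ≈ 0.757.

δ < 0.757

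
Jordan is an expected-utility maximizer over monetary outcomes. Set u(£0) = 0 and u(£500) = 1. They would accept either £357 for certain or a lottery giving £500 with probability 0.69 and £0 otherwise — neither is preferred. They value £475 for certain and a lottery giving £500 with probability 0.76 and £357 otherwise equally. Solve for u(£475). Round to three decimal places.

0.926

First, u(£357) = 0.69·u(£500) + 0.31·u(£0) = 0.69.
Then u(£475) = 0.76·u(£500) + 0.24·u(£357) = 0.76·1.00 + 0.24·0.69 = 0.9256.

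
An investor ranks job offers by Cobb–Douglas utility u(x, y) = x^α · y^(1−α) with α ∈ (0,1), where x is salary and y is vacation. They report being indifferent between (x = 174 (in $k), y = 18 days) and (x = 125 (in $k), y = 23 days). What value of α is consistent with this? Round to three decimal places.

The Cobb–Douglas utilities coincide, so 174^α·18^(1−α) = 125^α·23^(1−α).
Rearrange to (174/125)^α = (23/18)^(1−α) and take logs: α·0.330742 = (1−α)·0.245122.
With A = 0.330742 and B = 0.245122: α·A = (1−α)·B, so α = B/(A+B) = 0.245122/0.575864 ≈ 0.426.

α ≈ 0.426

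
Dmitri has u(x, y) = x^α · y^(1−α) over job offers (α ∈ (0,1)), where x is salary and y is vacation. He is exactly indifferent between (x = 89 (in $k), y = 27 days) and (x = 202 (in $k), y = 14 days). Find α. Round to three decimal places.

The Cobb–Douglas utilities coincide, so 89^α·27^(1−α) = 202^α·14^(1−α).
Rearrange to (89/202)^α = (14/27)^(1−α) and take logs: α·-0.819631 = (1−α)·-0.656780.
So α/(1−α) = (-0.656780)/(-0.819631) = 0.801312, and α = 0.801312/1.801312 ≈ 0.445.

α ≈ 0.445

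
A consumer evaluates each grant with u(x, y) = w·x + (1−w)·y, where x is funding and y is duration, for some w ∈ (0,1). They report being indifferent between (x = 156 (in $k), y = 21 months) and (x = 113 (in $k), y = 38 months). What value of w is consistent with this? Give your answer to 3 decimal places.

u(156,21) = u(113,38) means w·156 + (1−w)·21 = w·113 + (1−w)·38.
Collecting terms: w·43 = (1−w)·17.
The marginal rate of substitution is 17/43, so w = 17/(43+17) = 0.283.

w = 0.283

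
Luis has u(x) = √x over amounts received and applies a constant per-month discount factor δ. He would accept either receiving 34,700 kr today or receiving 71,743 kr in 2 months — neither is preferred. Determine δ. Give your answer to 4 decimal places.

δ ≈ 0.8339

Indifference means u(34700) = δ^2 · u(71743), so δ^2 = u(34700)/u(71743).
Since u(x) = √x, δ^2 = √(34700/71743) = 0.69546.
Hence δ = (0.69546)^(1/2) = 0.833945.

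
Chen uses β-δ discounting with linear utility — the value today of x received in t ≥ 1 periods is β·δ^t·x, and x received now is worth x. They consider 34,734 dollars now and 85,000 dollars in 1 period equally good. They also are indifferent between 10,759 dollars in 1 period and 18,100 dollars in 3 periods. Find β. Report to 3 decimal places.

β ≈ 0.530

Both payoffs in the second observation are in the future, so β drops out: δ^1·10759 = δ^3·18100 ⇒ δ^2 = 10759/18100 = 0.59442, so δ = 0.77099.
Now use the now-vs-future pair: 34734 = β·δ·85000 gives β = 34734/(0.77099·85000) ≈ 0.530.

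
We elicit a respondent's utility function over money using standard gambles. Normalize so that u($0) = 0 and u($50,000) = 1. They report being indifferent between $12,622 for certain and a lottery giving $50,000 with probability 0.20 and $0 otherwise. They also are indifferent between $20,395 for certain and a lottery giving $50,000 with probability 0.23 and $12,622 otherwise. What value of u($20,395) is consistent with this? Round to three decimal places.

0.384

First, u($12,622) = 0.20·u($50,000) + 0.80·u($0) = 0.20.
Then u($20,395) = 0.23·u($50,000) + 0.77·u($12,622) = 0.23·1.00 + 0.77·0.20 = 0.3840.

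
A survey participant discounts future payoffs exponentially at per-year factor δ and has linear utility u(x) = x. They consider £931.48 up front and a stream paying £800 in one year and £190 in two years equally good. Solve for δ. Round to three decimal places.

δ ≈ 0.950

Equating present values: 931.48 = 800δ + 190δ².
So 190δ² + 800δ − 931.48 = 0.
δ = (−800 + √(800² + 4·190·931.48)) / (2·190) = (−800 + √1347924.80) / 380 ≈ 0.950.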